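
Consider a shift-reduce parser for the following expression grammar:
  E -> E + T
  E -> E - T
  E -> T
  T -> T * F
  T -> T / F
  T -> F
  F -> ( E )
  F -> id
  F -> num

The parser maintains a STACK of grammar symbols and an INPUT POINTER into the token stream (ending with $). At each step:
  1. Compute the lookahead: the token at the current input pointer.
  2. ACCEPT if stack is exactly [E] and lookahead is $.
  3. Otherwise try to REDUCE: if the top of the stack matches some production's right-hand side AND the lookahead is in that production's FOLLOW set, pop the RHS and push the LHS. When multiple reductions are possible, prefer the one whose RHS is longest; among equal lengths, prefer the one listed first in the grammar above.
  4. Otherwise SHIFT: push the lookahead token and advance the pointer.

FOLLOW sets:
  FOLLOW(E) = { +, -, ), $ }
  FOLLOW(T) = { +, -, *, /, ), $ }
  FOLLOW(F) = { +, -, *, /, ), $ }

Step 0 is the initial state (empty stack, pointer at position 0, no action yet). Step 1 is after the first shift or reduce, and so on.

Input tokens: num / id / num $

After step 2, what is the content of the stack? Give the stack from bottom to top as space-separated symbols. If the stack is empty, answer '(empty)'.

Answer: F

Derivation:
Step 1: shift num. Stack=[num] ptr=1 lookahead=/ remaining=[/ id / num $]
Step 2: reduce F->num. Stack=[F] ptr=1 lookahead=/ remaining=[/ id / num $]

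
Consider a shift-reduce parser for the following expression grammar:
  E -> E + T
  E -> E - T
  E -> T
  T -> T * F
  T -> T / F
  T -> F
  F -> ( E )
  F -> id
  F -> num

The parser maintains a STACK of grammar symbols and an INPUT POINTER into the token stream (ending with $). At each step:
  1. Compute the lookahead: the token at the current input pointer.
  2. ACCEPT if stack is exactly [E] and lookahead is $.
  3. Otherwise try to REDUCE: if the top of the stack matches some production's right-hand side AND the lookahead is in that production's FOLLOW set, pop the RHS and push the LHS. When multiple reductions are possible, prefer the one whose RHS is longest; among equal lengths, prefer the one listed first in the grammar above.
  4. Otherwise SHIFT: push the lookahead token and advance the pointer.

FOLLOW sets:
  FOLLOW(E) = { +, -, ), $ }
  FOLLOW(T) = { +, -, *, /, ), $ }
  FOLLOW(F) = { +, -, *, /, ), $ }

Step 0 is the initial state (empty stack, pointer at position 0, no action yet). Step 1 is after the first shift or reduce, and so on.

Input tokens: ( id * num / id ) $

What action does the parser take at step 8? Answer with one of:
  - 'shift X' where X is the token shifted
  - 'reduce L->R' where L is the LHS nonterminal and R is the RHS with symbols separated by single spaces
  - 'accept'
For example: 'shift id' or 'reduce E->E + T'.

Answer: reduce T->T * F

Derivation:
Step 1: shift (. Stack=[(] ptr=1 lookahead=id remaining=[id * num / id ) $]
Step 2: shift id. Stack=[( id] ptr=2 lookahead=* remaining=[* num / id ) $]
Step 3: reduce F->id. Stack=[( F] ptr=2 lookahead=* remaining=[* num / id ) $]
Step 4: reduce T->F. Stack=[( T] ptr=2 lookahead=* remaining=[* num / id ) $]
Step 5: shift *. Stack=[( T *] ptr=3 lookahead=num remaining=[num / id ) $]
Step 6: shift num. Stack=[( T * num] ptr=4 lookahead=/ remaining=[/ id ) $]
Step 7: reduce F->num. Stack=[( T * F] ptr=4 lookahead=/ remaining=[/ id ) $]
Step 8: reduce T->T * F. Stack=[( T] ptr=4 lookahead=/ remaining=[/ id ) $]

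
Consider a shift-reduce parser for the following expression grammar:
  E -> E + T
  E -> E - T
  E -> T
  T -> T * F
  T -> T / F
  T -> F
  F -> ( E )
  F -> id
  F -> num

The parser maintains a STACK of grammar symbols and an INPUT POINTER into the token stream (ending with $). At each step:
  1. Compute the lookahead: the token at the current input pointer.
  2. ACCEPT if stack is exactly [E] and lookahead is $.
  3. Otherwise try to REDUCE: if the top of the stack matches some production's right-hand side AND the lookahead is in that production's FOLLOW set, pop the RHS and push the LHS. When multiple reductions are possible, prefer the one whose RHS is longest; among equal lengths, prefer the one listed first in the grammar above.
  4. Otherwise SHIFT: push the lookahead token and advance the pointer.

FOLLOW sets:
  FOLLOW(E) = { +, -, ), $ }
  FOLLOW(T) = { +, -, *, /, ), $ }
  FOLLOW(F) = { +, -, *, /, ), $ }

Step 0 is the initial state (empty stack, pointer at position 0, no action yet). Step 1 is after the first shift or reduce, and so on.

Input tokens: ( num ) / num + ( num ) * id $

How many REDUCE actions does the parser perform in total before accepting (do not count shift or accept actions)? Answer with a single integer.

Step 1: shift (. Stack=[(] ptr=1 lookahead=num remaining=[num ) / num + ( num ) * id $]
Step 2: shift num. Stack=[( num] ptr=2 lookahead=) remaining=[) / num + ( num ) * id $]
Step 3: reduce F->num. Stack=[( F] ptr=2 lookahead=) remaining=[) / num + ( num ) * id $]
Step 4: reduce T->F. Stack=[( T] ptr=2 lookahead=) remaining=[) / num + ( num ) * id $]
Step 5: reduce E->T. Stack=[( E] ptr=2 lookahead=) remaining=[) / num + ( num ) * id $]
Step 6: shift ). Stack=[( E )] ptr=3 lookahead=/ remaining=[/ num + ( num ) * id $]
Step 7: reduce F->( E ). Stack=[F] ptr=3 lookahead=/ remaining=[/ num + ( num ) * id $]
Step 8: reduce T->F. Stack=[T] ptr=3 lookahead=/ remaining=[/ num + ( num ) * id $]
Step 9: shift /. Stack=[T /] ptr=4 lookahead=num remaining=[num + ( num ) * id $]
Step 10: shift num. Stack=[T / num] ptr=5 lookahead=+ remaining=[+ ( num ) * id $]
Step 11: reduce F->num. Stack=[T / F] ptr=5 lookahead=+ remaining=[+ ( num ) * id $]
Step 12: reduce T->T / F. Stack=[T] ptr=5 lookahead=+ remaining=[+ ( num ) * id $]
Step 13: reduce E->T. Stack=[E] ptr=5 lookahead=+ remaining=[+ ( num ) * id $]
Step 14: shift +. Stack=[E +] ptr=6 lookahead=( remaining=[( num ) * id $]
Step 15: shift (. Stack=[E + (] ptr=7 lookahead=num remaining=[num ) * id $]
Step 16: shift num. Stack=[E + ( num] ptr=8 lookahead=) remaining=[) * id $]
Step 17: reduce F->num. Stack=[E + ( F] ptr=8 lookahead=) remaining=[) * id $]
Step 18: reduce T->F. Stack=[E + ( T] ptr=8 lookahead=) remaining=[) * id $]
Step 19: reduce E->T. Stack=[E + ( E] ptr=8 lookahead=) remaining=[) * id $]
Step 20: shift ). Stack=[E + ( E )] ptr=9 lookahead=* remaining=[* id $]
Step 21: reduce F->( E ). Stack=[E + F] ptr=9 lookahead=* remaining=[* id $]
Step 22: reduce T->F. Stack=[E + T] ptr=9 lookahead=* remaining=[* id $]
Step 23: shift *. Stack=[E + T *] ptr=10 lookahead=id remaining=[id $]
Step 24: shift id. Stack=[E + T * id] ptr=11 lookahead=$ remaining=[$]
Step 25: reduce F->id. Stack=[E + T * F] ptr=11 lookahead=$ remaining=[$]
Step 26: reduce T->T * F. Stack=[E + T] ptr=11 lookahead=$ remaining=[$]
Step 27: reduce E->E + T. Stack=[E] ptr=11 lookahead=$ remaining=[$]
Step 28: accept. Stack=[E] ptr=11 lookahead=$ remaining=[$]

Answer: 16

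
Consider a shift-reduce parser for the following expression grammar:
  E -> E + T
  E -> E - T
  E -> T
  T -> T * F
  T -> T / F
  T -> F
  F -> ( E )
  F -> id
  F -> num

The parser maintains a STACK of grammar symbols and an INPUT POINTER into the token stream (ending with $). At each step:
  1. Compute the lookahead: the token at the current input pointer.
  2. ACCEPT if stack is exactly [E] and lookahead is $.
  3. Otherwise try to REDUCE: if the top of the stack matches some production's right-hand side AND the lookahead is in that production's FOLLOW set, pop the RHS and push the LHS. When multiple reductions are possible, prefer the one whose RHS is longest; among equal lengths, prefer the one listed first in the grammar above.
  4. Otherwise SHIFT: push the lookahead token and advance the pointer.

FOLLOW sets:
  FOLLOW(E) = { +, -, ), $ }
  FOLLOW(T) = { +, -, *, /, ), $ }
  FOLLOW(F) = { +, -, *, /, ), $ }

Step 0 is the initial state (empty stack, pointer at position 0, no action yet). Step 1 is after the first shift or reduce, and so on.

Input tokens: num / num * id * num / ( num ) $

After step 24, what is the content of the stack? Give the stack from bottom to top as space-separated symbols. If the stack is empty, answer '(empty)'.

Answer: T

Derivation:
Step 1: shift num. Stack=[num] ptr=1 lookahead=/ remaining=[/ num * id * num / ( num ) $]
Step 2: reduce F->num. Stack=[F] ptr=1 lookahead=/ remaining=[/ num * id * num / ( num ) $]
Step 3: reduce T->F. Stack=[T] ptr=1 lookahead=/ remaining=[/ num * id * num / ( num ) $]
Step 4: shift /. Stack=[T /] ptr=2 lookahead=num remaining=[num * id * num / ( num ) $]
Step 5: shift num. Stack=[T / num] ptr=3 lookahead=* remaining=[* id * num / ( num ) $]
Step 6: reduce F->num. Stack=[T / F] ptr=3 lookahead=* remaining=[* id * num / ( num ) $]
Step 7: reduce T->T / F. Stack=[T] ptr=3 lookahead=* remaining=[* id * num / ( num ) $]
Step 8: shift *. Stack=[T *] ptr=4 lookahead=id remaining=[id * num / ( num ) $]
Step 9: shift id. Stack=[T * id] ptr=5 lookahead=* remaining=[* num / ( num ) $]
Step 10: reduce F->id. Stack=[T * F] ptr=5 lookahead=* remaining=[* num / ( num ) $]
Step 11: reduce T->T * F. Stack=[T] ptr=5 lookahead=* remaining=[* num / ( num ) $]
Step 12: shift *. Stack=[T *] ptr=6 lookahead=num remaining=[num / ( num ) $]
Step 13: shift num. Stack=[T * num] ptr=7 lookahead=/ remaining=[/ ( num ) $]
Step 14: reduce F->num. Stack=[T * F] ptr=7 lookahead=/ remaining=[/ ( num ) $]
Step 15: reduce T->T * F. Stack=[T] ptr=7 lookahead=/ remaining=[/ ( num ) $]
Step 16: shift /. Stack=[T /] ptr=8 lookahead=( remaining=[( num ) $]
Step 17: shift (. Stack=[T / (] ptr=9 lookahead=num remaining=[num ) $]
Step 18: shift num. Stack=[T / ( num] ptr=10 lookahead=) remaining=[) $]
Step 19: reduce F->num. Stack=[T / ( F] ptr=10 lookahead=) remaining=[) $]
Step 20: reduce T->F. Stack=[T / ( T] ptr=10 lookahead=) remaining=[) $]
Step 21: reduce E->T. Stack=[T / ( E] ptr=10 lookahead=) remaining=[) $]
Step 22: shift ). Stack=[T / ( E )] ptr=11 lookahead=$ remaining=[$]
Step 23: reduce F->( E ). Stack=[T / F] ptr=11 lookahead=$ remaining=[$]
Step 24: reduce T->T / F. Stack=[T] ptr=11 lookahead=$ remaining=[$]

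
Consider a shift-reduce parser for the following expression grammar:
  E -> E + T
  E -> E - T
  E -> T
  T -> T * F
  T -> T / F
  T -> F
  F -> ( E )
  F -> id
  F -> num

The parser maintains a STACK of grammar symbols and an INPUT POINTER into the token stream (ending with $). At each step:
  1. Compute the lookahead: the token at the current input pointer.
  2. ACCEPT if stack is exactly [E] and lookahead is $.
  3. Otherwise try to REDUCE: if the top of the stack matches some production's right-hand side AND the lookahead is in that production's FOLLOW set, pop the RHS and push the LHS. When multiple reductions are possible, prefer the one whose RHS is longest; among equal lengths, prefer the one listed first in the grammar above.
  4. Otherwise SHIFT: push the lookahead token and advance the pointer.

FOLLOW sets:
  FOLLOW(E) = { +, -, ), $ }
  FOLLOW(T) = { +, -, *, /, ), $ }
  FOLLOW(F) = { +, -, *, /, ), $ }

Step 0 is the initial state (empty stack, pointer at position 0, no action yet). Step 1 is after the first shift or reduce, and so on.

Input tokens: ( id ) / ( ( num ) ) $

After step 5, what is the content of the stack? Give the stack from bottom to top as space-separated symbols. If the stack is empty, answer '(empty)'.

Step 1: shift (. Stack=[(] ptr=1 lookahead=id remaining=[id ) / ( ( num ) ) $]
Step 2: shift id. Stack=[( id] ptr=2 lookahead=) remaining=[) / ( ( num ) ) $]
Step 3: reduce F->id. Stack=[( F] ptr=2 lookahead=) remaining=[) / ( ( num ) ) $]
Step 4: reduce T->F. Stack=[( T] ptr=2 lookahead=) remaining=[) / ( ( num ) ) $]
Step 5: reduce E->T. Stack=[( E] ptr=2 lookahead=) remaining=[) / ( ( num ) ) $]

Answer: ( E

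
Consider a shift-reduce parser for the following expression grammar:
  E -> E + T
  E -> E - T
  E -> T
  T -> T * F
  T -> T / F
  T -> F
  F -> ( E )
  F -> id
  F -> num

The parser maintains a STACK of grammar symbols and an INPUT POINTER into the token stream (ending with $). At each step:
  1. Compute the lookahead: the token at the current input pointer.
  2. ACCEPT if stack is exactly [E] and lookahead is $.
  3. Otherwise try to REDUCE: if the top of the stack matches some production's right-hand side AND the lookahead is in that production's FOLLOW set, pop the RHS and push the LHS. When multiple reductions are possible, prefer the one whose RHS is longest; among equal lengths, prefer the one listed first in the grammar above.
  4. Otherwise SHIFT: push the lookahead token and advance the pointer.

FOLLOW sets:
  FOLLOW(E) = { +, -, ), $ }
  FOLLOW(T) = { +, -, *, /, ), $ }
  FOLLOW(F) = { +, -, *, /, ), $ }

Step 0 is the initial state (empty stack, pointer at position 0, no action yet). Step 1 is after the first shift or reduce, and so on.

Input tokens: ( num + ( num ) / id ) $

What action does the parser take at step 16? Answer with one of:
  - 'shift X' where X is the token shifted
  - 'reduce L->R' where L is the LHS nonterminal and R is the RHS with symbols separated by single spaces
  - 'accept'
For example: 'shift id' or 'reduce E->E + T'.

Step 1: shift (. Stack=[(] ptr=1 lookahead=num remaining=[num + ( num ) / id ) $]
Step 2: shift num. Stack=[( num] ptr=2 lookahead=+ remaining=[+ ( num ) / id ) $]
Step 3: reduce F->num. Stack=[( F] ptr=2 lookahead=+ remaining=[+ ( num ) / id ) $]
Step 4: reduce T->F. Stack=[( T] ptr=2 lookahead=+ remaining=[+ ( num ) / id ) $]
Step 5: reduce E->T. Stack=[( E] ptr=2 lookahead=+ remaining=[+ ( num ) / id ) $]
Step 6: shift +. Stack=[( E +] ptr=3 lookahead=( remaining=[( num ) / id ) $]
Step 7: shift (. Stack=[( E + (] ptr=4 lookahead=num remaining=[num ) / id ) $]
Step 8: shift num. Stack=[( E + ( num] ptr=5 lookahead=) remaining=[) / id ) $]
Step 9: reduce F->num. Stack=[( E + ( F] ptr=5 lookahead=) remaining=[) / id ) $]
Step 10: reduce T->F. Stack=[( E + ( T] ptr=5 lookahead=) remaining=[) / id ) $]
Step 11: reduce E->T. Stack=[( E + ( E] ptr=5 lookahead=) remaining=[) / id ) $]
Step 12: shift ). Stack=[( E + ( E )] ptr=6 lookahead=/ remaining=[/ id ) $]
Step 13: reduce F->( E ). Stack=[( E + F] ptr=6 lookahead=/ remaining=[/ id ) $]
Step 14: reduce T->F. Stack=[( E + T] ptr=6 lookahead=/ remaining=[/ id ) $]
Step 15: shift /. Stack=[( E + T /] ptr=7 lookahead=id remaining=[id ) $]
Step 16: shift id. Stack=[( E + T / id] ptr=8 lookahead=) remaining=[) $]

Answer: shift id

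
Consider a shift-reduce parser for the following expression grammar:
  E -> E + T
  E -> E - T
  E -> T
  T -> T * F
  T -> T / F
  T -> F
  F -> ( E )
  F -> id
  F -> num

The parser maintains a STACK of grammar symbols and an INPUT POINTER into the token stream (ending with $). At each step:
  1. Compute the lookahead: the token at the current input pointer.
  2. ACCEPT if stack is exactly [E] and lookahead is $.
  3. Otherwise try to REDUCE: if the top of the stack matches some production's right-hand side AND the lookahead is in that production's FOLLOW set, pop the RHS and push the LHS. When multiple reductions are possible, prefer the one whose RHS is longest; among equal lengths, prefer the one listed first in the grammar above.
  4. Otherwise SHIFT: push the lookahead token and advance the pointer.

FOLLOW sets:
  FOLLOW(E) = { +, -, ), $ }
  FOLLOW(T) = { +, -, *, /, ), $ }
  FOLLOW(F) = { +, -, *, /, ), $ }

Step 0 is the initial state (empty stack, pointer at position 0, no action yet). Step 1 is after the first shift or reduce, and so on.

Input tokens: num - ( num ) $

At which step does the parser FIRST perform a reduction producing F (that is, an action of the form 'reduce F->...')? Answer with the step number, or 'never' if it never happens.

Step 1: shift num. Stack=[num] ptr=1 lookahead=- remaining=[- ( num ) $]
Step 2: reduce F->num. Stack=[F] ptr=1 lookahead=- remaining=[- ( num ) $]

Answer: 2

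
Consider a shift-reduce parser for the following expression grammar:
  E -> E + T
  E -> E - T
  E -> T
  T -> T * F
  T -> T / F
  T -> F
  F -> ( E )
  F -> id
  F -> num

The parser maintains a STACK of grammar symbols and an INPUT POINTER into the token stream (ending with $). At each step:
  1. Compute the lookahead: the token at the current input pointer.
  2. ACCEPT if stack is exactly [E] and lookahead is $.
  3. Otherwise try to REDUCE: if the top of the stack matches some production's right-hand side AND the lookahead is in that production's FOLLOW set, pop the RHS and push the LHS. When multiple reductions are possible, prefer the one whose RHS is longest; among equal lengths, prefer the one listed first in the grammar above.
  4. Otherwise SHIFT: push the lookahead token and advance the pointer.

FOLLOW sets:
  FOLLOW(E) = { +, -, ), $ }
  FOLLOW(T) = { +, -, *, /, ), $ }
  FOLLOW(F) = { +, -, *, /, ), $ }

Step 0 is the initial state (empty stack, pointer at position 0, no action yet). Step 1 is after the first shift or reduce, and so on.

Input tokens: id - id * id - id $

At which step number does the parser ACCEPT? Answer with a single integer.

Answer: 19

Derivation:
Step 1: shift id. Stack=[id] ptr=1 lookahead=- remaining=[- id * id - id $]
Step 2: reduce F->id. Stack=[F] ptr=1 lookahead=- remaining=[- id * id - id $]
Step 3: reduce T->F. Stack=[T] ptr=1 lookahead=- remaining=[- id * id - id $]
Step 4: reduce E->T. Stack=[E] ptr=1 lookahead=- remaining=[- id * id - id $]
Step 5: shift -. Stack=[E -] ptr=2 lookahead=id remaining=[id * id - id $]
Step 6: shift id. Stack=[E - id] ptr=3 lookahead=* remaining=[* id - id $]
Step 7: reduce F->id. Stack=[E - F] ptr=3 lookahead=* remaining=[* id - id $]
Step 8: reduce T->F. Stack=[E - T] ptr=3 lookahead=* remaining=[* id - id $]
Step 9: shift *. Stack=[E - T *] ptr=4 lookahead=id remaining=[id - id $]
Step 10: shift id. Stack=[E - T * id] ptr=5 lookahead=- remaining=[- id $]
Step 11: reduce F->id. Stack=[E - T * F] ptr=5 lookahead=- remaining=[- id $]
Step 12: reduce T->T * F. Stack=[E - T] ptr=5 lookahead=- remaining=[- id $]
Step 13: reduce E->E - T. Stack=[E] ptr=5 lookahead=- remaining=[- id $]
Step 14: shift -. Stack=[E -] ptr=6 lookahead=id remaining=[id $]
Step 15: shift id. Stack=[E - id] ptr=7 lookahead=$ remaining=[$]
Step 16: reduce F->id. Stack=[E - F] ptr=7 lookahead=$ remaining=[$]
Step 17: reduce T->F. Stack=[E - T] ptr=7 lookahead=$ remaining=[$]
Step 18: reduce E->E - T. Stack=[E] ptr=7 lookahead=$ remaining=[$]
Step 19: accept. Stack=[E] ptr=7 lookahead=$ remaining=[$]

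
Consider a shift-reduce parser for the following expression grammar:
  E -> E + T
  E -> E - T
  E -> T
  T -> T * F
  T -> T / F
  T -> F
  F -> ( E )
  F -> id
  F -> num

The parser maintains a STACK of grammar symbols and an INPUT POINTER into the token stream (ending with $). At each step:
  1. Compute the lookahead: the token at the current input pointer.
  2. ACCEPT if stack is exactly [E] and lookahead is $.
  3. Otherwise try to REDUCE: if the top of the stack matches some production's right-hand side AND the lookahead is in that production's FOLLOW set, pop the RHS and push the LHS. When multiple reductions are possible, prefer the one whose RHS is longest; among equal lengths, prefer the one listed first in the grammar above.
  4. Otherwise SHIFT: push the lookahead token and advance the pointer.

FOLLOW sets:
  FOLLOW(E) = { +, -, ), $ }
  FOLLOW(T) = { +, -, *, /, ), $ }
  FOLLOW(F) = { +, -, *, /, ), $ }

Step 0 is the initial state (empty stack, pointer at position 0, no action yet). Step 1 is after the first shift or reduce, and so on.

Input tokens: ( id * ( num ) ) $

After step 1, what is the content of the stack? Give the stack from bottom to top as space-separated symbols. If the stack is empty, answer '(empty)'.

Answer: (

Derivation:
Step 1: shift (. Stack=[(] ptr=1 lookahead=id remaining=[id * ( num ) ) $]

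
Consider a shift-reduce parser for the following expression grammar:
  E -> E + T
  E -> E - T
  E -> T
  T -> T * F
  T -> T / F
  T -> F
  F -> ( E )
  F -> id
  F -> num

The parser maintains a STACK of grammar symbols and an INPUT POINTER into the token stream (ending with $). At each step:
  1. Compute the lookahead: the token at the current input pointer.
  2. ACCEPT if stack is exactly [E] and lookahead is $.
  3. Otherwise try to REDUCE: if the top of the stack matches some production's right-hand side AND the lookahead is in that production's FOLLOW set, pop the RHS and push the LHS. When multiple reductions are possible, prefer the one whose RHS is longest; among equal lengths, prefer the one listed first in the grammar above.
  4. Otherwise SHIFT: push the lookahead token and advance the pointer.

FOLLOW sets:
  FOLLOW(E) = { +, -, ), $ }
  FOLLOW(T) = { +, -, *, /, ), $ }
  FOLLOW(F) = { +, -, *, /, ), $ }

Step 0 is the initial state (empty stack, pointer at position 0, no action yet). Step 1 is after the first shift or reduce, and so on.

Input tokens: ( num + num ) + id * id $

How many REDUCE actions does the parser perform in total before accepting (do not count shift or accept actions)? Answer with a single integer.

Step 1: shift (. Stack=[(] ptr=1 lookahead=num remaining=[num + num ) + id * id $]
Step 2: shift num. Stack=[( num] ptr=2 lookahead=+ remaining=[+ num ) + id * id $]
Step 3: reduce F->num. Stack=[( F] ptr=2 lookahead=+ remaining=[+ num ) + id * id $]
Step 4: reduce T->F. Stack=[( T] ptr=2 lookahead=+ remaining=[+ num ) + id * id $]
Step 5: reduce E->T. Stack=[( E] ptr=2 lookahead=+ remaining=[+ num ) + id * id $]
Step 6: shift +. Stack=[( E +] ptr=3 lookahead=num remaining=[num ) + id * id $]
Step 7: shift num. Stack=[( E + num] ptr=4 lookahead=) remaining=[) + id * id $]
Step 8: reduce F->num. Stack=[( E + F] ptr=4 lookahead=) remaining=[) + id * id $]
Step 9: reduce T->F. Stack=[( E + T] ptr=4 lookahead=) remaining=[) + id * id $]
Step 10: reduce E->E + T. Stack=[( E] ptr=4 lookahead=) remaining=[) + id * id $]
Step 11: shift ). Stack=[( E )] ptr=5 lookahead=+ remaining=[+ id * id $]
Step 12: reduce F->( E ). Stack=[F] ptr=5 lookahead=+ remaining=[+ id * id $]
Step 13: reduce T->F. Stack=[T] ptr=5 lookahead=+ remaining=[+ id * id $]
Step 14: reduce E->T. Stack=[E] ptr=5 lookahead=+ remaining=[+ id * id $]
Step 15: shift +. Stack=[E +] ptr=6 lookahead=id remaining=[id * id $]
Step 16: shift id. Stack=[E + id] ptr=7 lookahead=* remaining=[* id $]
Step 17: reduce F->id. Stack=[E + F] ptr=7 lookahead=* remaining=[* id $]
Step 18: reduce T->F. Stack=[E + T] ptr=7 lookahead=* remaining=[* id $]
Step 19: shift *. Stack=[E + T *] ptr=8 lookahead=id remaining=[id $]
Step 20: shift id. Stack=[E + T * id] ptr=9 lookahead=$ remaining=[$]
Step 21: reduce F->id. Stack=[E + T * F] ptr=9 lookahead=$ remaining=[$]
Step 22: reduce T->T * F. Stack=[E + T] ptr=9 lookahead=$ remaining=[$]
Step 23: reduce E->E + T. Stack=[E] ptr=9 lookahead=$ remaining=[$]
Step 24: accept. Stack=[E] ptr=9 lookahead=$ remaining=[$]

Answer: 14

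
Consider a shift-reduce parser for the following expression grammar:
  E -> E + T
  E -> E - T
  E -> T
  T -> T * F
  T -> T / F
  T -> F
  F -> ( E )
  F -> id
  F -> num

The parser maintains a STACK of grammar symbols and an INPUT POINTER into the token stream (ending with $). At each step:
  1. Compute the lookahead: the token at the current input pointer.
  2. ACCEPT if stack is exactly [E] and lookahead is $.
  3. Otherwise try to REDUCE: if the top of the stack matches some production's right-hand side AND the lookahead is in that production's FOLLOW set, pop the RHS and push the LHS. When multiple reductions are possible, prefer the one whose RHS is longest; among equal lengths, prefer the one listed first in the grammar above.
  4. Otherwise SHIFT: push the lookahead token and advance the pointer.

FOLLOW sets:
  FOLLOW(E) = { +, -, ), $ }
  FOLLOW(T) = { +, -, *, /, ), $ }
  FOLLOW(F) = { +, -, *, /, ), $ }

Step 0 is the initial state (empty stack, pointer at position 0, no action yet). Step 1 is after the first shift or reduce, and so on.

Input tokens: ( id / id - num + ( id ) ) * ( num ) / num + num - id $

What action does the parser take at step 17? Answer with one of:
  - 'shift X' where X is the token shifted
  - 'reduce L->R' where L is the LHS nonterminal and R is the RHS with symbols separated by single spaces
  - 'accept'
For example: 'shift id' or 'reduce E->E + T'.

Answer: shift id

Derivation:
Step 1: shift (. Stack=[(] ptr=1 lookahead=id remaining=[id / id - num + ( id ) ) * ( num ) / num + num - id $]
Step 2: shift id. Stack=[( id] ptr=2 lookahead=/ remaining=[/ id - num + ( id ) ) * ( num ) / num + num - id $]
Step 3: reduce F->id. Stack=[( F] ptr=2 lookahead=/ remaining=[/ id - num + ( id ) ) * ( num ) / num + num - id $]
Step 4: reduce T->F. Stack=[( T] ptr=2 lookahead=/ remaining=[/ id - num + ( id ) ) * ( num ) / num + num - id $]
Step 5: shift /. Stack=[( T /] ptr=3 lookahead=id remaining=[id - num + ( id ) ) * ( num ) / num + num - id $]
Step 6: shift id. Stack=[( T / id] ptr=4 lookahead=- remaining=[- num + ( id ) ) * ( num ) / num + num - id $]
Step 7: reduce F->id. Stack=[( T / F] ptr=4 lookahead=- remaining=[- num + ( id ) ) * ( num ) / num + num - id $]
Step 8: reduce T->T / F. Stack=[( T] ptr=4 lookahead=- remaining=[- num + ( id ) ) * ( num ) / num + num - id $]
Step 9: reduce E->T. Stack=[( E] ptr=4 lookahead=- remaining=[- num + ( id ) ) * ( num ) / num + num - id $]
Step 10: shift -. Stack=[( E -] ptr=5 lookahead=num remaining=[num + ( id ) ) * ( num ) / num + num - id $]
Step 11: shift num. Stack=[( E - num] ptr=6 lookahead=+ remaining=[+ ( id ) ) * ( num ) / num + num - id $]
Step 12: reduce F->num. Stack=[( E - F] ptr=6 lookahead=+ remaining=[+ ( id ) ) * ( num ) / num + num - id $]
Step 13: reduce T->F. Stack=[( E - T] ptr=6 lookahead=+ remaining=[+ ( id ) ) * ( num ) / num + num - id $]
Step 14: reduce E->E - T. Stack=[( E] ptr=6 lookahead=+ remaining=[+ ( id ) ) * ( num ) / num + num - id $]
Step 15: shift +. Stack=[( E +] ptr=7 lookahead=( remaining=[( id ) ) * ( num ) / num + num - id $]
Step 16: shift (. Stack=[( E + (] ptr=8 lookahead=id remaining=[id ) ) * ( num ) / num + num - id $]
Step 17: shift id. Stack=[( E + ( id] ptr=9 lookahead=) remaining=[) ) * ( num ) / num + num - id $]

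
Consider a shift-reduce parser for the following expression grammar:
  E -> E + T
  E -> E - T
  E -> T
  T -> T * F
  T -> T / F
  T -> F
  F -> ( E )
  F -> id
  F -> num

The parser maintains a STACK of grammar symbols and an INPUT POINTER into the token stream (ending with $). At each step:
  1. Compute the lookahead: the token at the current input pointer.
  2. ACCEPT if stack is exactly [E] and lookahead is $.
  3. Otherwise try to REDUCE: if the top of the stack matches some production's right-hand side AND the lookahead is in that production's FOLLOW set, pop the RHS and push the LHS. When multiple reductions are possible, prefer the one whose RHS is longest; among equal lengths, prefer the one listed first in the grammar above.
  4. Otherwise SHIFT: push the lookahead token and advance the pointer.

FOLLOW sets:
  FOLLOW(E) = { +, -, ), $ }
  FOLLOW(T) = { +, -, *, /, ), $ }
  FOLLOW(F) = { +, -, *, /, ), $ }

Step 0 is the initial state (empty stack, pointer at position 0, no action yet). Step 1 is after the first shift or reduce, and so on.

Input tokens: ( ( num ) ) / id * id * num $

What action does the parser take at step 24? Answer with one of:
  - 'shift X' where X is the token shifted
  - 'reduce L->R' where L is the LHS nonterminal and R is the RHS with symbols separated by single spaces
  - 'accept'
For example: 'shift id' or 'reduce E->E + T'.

Answer: reduce F->num

Derivation:
Step 1: shift (. Stack=[(] ptr=1 lookahead=( remaining=[( num ) ) / id * id * num $]
Step 2: shift (. Stack=[( (] ptr=2 lookahead=num remaining=[num ) ) / id * id * num $]
Step 3: shift num. Stack=[( ( num] ptr=3 lookahead=) remaining=[) ) / id * id * num $]
Step 4: reduce F->num. Stack=[( ( F] ptr=3 lookahead=) remaining=[) ) / id * id * num $]
Step 5: reduce T->F. Stack=[( ( T] ptr=3 lookahead=) remaining=[) ) / id * id * num $]
Step 6: reduce E->T. Stack=[( ( E] ptr=3 lookahead=) remaining=[) ) / id * id * num $]
Step 7: shift ). Stack=[( ( E )] ptr=4 lookahead=) remaining=[) / id * id * num $]
Step 8: reduce F->( E ). Stack=[( F] ptr=4 lookahead=) remaining=[) / id * id * num $]
Step 9: reduce T->F. Stack=[( T] ptr=4 lookahead=) remaining=[) / id * id * num $]
Step 10: reduce E->T. Stack=[( E] ptr=4 lookahead=) remaining=[) / id * id * num $]
Step 11: shift ). Stack=[( E )] ptr=5 lookahead=/ remaining=[/ id * id * num $]
Step 12: reduce F->( E ). Stack=[F] ptr=5 lookahead=/ remaining=[/ id * id * num $]
Step 13: reduce T->F. Stack=[T] ptr=5 lookahead=/ remaining=[/ id * id * num $]
Step 14: shift /. Stack=[T /] ptr=6 lookahead=id remaining=[id * id * num $]
Step 15: shift id. Stack=[T / id] ptr=7 lookahead=* remaining=[* id * num $]
Step 16: reduce F->id. Stack=[T / F] ptr=7 lookahead=* remaining=[* id * num $]
Step 17: reduce T->T / F. Stack=[T] ptr=7 lookahead=* remaining=[* id * num $]
Step 18: shift *. Stack=[T *] ptr=8 lookahead=id remaining=[id * num $]
Step 19: shift id. Stack=[T * id] ptr=9 lookahead=* remaining=[* num $]
Step 20: reduce F->id. Stack=[T * F] ptr=9 lookahead=* remaining=[* num $]
Step 21: reduce T->T * F. Stack=[T] ptr=9 lookahead=* remaining=[* num $]
Step 22: shift *. Stack=[T *] ptr=10 lookahead=num remaining=[num $]
Step 23: shift num. Stack=[T * num] ptr=11 lookahead=$ remaining=[$]
Step 24: reduce F->num. Stack=[T * F] ptr=11 lookahead=$ remaining=[$]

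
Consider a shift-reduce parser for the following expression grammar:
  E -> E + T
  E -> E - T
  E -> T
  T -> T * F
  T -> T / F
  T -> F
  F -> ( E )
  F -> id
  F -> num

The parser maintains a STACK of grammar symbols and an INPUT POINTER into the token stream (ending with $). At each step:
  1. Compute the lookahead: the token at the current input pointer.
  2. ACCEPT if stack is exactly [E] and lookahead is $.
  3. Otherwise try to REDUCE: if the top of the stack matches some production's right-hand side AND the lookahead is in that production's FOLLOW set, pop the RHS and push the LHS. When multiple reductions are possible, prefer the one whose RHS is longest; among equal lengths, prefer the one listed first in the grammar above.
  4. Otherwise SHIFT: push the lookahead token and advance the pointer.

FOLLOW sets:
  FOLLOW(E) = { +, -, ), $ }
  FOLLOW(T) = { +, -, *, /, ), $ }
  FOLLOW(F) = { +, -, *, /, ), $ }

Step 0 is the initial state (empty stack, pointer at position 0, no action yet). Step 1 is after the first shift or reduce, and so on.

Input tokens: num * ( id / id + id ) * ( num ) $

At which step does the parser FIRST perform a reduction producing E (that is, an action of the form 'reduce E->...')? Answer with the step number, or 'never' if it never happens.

Answer: 13

Derivation:
Step 1: shift num. Stack=[num] ptr=1 lookahead=* remaining=[* ( id / id + id ) * ( num ) $]
Step 2: reduce F->num. Stack=[F] ptr=1 lookahead=* remaining=[* ( id / id + id ) * ( num ) $]
Step 3: reduce T->F. Stack=[T] ptr=1 lookahead=* remaining=[* ( id / id + id ) * ( num ) $]
Step 4: shift *. Stack=[T *] ptr=2 lookahead=( remaining=[( id / id + id ) * ( num ) $]
Step 5: shift (. Stack=[T * (] ptr=3 lookahead=id remaining=[id / id + id ) * ( num ) $]
Step 6: shift id. Stack=[T * ( id] ptr=4 lookahead=/ remaining=[/ id + id ) * ( num ) $]
Step 7: reduce F->id. Stack=[T * ( F] ptr=4 lookahead=/ remaining=[/ id + id ) * ( num ) $]
Step 8: reduce T->F. Stack=[T * ( T] ptr=4 lookahead=/ remaining=[/ id + id ) * ( num ) $]
Step 9: shift /. Stack=[T * ( T /] ptr=5 lookahead=id remaining=[id + id ) * ( num ) $]
Step 10: shift id. Stack=[T * ( T / id] ptr=6 lookahead=+ remaining=[+ id ) * ( num ) $]
Step 11: reduce F->id. Stack=[T * ( T / F] ptr=6 lookahead=+ remaining=[+ id ) * ( num ) $]
Step 12: reduce T->T / F. Stack=[T * ( T] ptr=6 lookahead=+ remaining=[+ id ) * ( num ) $]
Step 13: reduce E->T. Stack=[T * ( E] ptr=6 lookahead=+ remaining=[+ id ) * ( num ) $]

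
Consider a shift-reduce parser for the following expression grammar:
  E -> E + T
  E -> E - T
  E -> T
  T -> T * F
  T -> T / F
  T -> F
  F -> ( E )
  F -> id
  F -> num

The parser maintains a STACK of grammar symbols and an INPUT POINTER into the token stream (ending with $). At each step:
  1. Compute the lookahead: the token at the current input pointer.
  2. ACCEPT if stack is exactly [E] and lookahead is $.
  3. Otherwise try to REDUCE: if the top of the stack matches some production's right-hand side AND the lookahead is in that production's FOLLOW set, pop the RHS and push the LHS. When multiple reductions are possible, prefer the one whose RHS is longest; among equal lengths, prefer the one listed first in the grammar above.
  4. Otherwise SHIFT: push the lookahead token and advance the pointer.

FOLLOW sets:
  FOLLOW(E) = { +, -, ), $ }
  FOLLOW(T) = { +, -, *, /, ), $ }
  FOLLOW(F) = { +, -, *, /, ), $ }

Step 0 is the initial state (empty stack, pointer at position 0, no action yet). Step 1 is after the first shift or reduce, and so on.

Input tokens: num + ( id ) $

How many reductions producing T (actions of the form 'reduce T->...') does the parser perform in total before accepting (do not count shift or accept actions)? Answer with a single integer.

Answer: 3

Derivation:
Step 1: shift num. Stack=[num] ptr=1 lookahead=+ remaining=[+ ( id ) $]
Step 2: reduce F->num. Stack=[F] ptr=1 lookahead=+ remaining=[+ ( id ) $]
Step 3: reduce T->F. Stack=[T] ptr=1 lookahead=+ remaining=[+ ( id ) $]
Step 4: reduce E->T. Stack=[E] ptr=1 lookahead=+ remaining=[+ ( id ) $]
Step 5: shift +. Stack=[E +] ptr=2 lookahead=( remaining=[( id ) $]
Step 6: shift (. Stack=[E + (] ptr=3 lookahead=id remaining=[id ) $]
Step 7: shift id. Stack=[E + ( id] ptr=4 lookahead=) remaining=[) $]
Step 8: reduce F->id. Stack=[E + ( F] ptr=4 lookahead=) remaining=[) $]
Step 9: reduce T->F. Stack=[E + ( T] ptr=4 lookahead=) remaining=[) $]
Step 10: reduce E->T. Stack=[E + ( E] ptr=4 lookahead=) remaining=[) $]
Step 11: shift ). Stack=[E + ( E )] ptr=5 lookahead=$ remaining=[$]
Step 12: reduce F->( E ). Stack=[E + F] ptr=5 lookahead=$ remaining=[$]
Step 13: reduce T->F. Stack=[E + T] ptr=5 lookahead=$ remaining=[$]
Step 14: reduce E->E + T. Stack=[E] ptr=5 lookahead=$ remaining=[$]
Step 15: accept. Stack=[E] ptr=5 lookahead=$ remaining=[$]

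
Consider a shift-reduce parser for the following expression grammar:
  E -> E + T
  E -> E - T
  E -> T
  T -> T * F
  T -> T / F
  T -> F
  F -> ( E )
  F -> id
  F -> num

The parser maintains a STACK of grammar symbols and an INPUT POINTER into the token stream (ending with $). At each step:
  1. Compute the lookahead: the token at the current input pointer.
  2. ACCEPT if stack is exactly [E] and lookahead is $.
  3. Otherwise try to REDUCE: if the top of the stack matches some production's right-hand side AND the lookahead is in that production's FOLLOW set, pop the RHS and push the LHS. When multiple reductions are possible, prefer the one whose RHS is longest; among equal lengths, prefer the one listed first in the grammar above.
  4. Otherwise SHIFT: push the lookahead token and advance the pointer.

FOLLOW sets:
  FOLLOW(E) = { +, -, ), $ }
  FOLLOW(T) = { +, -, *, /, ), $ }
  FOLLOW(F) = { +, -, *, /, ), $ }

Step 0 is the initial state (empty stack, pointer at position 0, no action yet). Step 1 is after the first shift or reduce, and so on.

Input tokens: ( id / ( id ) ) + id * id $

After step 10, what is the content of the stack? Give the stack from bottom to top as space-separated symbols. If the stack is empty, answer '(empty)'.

Answer: ( T / ( E

Derivation:
Step 1: shift (. Stack=[(] ptr=1 lookahead=id remaining=[id / ( id ) ) + id * id $]
Step 2: shift id. Stack=[( id] ptr=2 lookahead=/ remaining=[/ ( id ) ) + id * id $]
Step 3: reduce F->id. Stack=[( F] ptr=2 lookahead=/ remaining=[/ ( id ) ) + id * id $]
Step 4: reduce T->F. Stack=[( T] ptr=2 lookahead=/ remaining=[/ ( id ) ) + id * id $]
Step 5: shift /. Stack=[( T /] ptr=3 lookahead=( remaining=[( id ) ) + id * id $]
Step 6: shift (. Stack=[( T / (] ptr=4 lookahead=id remaining=[id ) ) + id * id $]
Step 7: shift id. Stack=[( T / ( id] ptr=5 lookahead=) remaining=[) ) + id * id $]
Step 8: reduce F->id. Stack=[( T / ( F] ptr=5 lookahead=) remaining=[) ) + id * id $]
Step 9: reduce T->F. Stack=[( T / ( T] ptr=5 lookahead=) remaining=[) ) + id * id $]
Step 10: reduce E->T. Stack=[( T / ( E] ptr=5 lookahead=) remaining=[) ) + id * id $]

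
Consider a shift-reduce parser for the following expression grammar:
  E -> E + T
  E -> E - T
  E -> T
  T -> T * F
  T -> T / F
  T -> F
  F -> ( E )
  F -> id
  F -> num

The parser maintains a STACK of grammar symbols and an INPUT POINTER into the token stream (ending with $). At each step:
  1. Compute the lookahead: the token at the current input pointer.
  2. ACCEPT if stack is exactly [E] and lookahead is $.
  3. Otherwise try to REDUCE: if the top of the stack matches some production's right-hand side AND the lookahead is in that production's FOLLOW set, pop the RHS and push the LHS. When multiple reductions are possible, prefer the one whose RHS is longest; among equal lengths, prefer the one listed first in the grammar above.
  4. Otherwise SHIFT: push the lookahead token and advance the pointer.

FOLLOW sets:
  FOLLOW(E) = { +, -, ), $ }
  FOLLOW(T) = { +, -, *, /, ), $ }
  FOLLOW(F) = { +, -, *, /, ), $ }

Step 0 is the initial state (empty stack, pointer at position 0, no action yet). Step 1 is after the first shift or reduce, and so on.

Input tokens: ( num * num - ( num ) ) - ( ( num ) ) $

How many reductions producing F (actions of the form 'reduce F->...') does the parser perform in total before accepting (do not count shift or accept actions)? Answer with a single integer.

Answer: 8

Derivation:
Step 1: shift (. Stack=[(] ptr=1 lookahead=num remaining=[num * num - ( num ) ) - ( ( num ) ) $]
Step 2: shift num. Stack=[( num] ptr=2 lookahead=* remaining=[* num - ( num ) ) - ( ( num ) ) $]
Step 3: reduce F->num. Stack=[( F] ptr=2 lookahead=* remaining=[* num - ( num ) ) - ( ( num ) ) $]
Step 4: reduce T->F. Stack=[( T] ptr=2 lookahead=* remaining=[* num - ( num ) ) - ( ( num ) ) $]
Step 5: shift *. Stack=[( T *] ptr=3 lookahead=num remaining=[num - ( num ) ) - ( ( num ) ) $]
Step 6: shift num. Stack=[( T * num] ptr=4 lookahead=- remaining=[- ( num ) ) - ( ( num ) ) $]
Step 7: reduce F->num. Stack=[( T * F] ptr=4 lookahead=- remaining=[- ( num ) ) - ( ( num ) ) $]
Step 8: reduce T->T * F. Stack=[( T] ptr=4 lookahead=- remaining=[- ( num ) ) - ( ( num ) ) $]
Step 9: reduce E->T. Stack=[( E] ptr=4 lookahead=- remaining=[- ( num ) ) - ( ( num ) ) $]
Step 10: shift -. Stack=[( E -] ptr=5 lookahead=( remaining=[( num ) ) - ( ( num ) ) $]
Step 11: shift (. Stack=[( E - (] ptr=6 lookahead=num remaining=[num ) ) - ( ( num ) ) $]
Step 12: shift num. Stack=[( E - ( num] ptr=7 lookahead=) remaining=[) ) - ( ( num ) ) $]
Step 13: reduce F->num. Stack=[( E - ( F] ptr=7 lookahead=) remaining=[) ) - ( ( num ) ) $]
Step 14: reduce T->F. Stack=[( E - ( T] ptr=7 lookahead=) remaining=[) ) - ( ( num ) ) $]
Step 15: reduce E->T. Stack=[( E - ( E] ptr=7 lookahead=) remaining=[) ) - ( ( num ) ) $]
Step 16: shift ). Stack=[( E - ( E )] ptr=8 lookahead=) remaining=[) - ( ( num ) ) $]
Step 17: reduce F->( E ). Stack=[( E - F] ptr=8 lookahead=) remaining=[) - ( ( num ) ) $]
Step 18: reduce T->F. Stack=[( E - T] ptr=8 lookahead=) remaining=[) - ( ( num ) ) $]
Step 19: reduce E->E - T. Stack=[( E] ptr=8 lookahead=) remaining=[) - ( ( num ) ) $]
Step 20: shift ). Stack=[( E )] ptr=9 lookahead=- remaining=[- ( ( num ) ) $]
Step 21: reduce F->( E ). Stack=[F] ptr=9 lookahead=- remaining=[- ( ( num ) ) $]
Step 22: reduce T->F. Stack=[T] ptr=9 lookahead=- remaining=[- ( ( num ) ) $]
Step 23: reduce E->T. Stack=[E] ptr=9 lookahead=- remaining=[- ( ( num ) ) $]
Step 24: shift -. Stack=[E -] ptr=10 lookahead=( remaining=[( ( num ) ) $]
Step 25: shift (. Stack=[E - (] ptr=11 lookahead=( remaining=[( num ) ) $]
Step 26: shift (. Stack=[E - ( (] ptr=12 lookahead=num remaining=[num ) ) $]
Step 27: shift num. Stack=[E - ( ( num] ptr=13 lookahead=) remaining=[) ) $]
Step 28: reduce F->num. Stack=[E - ( ( F] ptr=13 lookahead=) remaining=[) ) $]
Step 29: reduce T->F. Stack=[E - ( ( T] ptr=13 lookahead=) remaining=[) ) $]
Step 30: reduce E->T. Stack=[E - ( ( E] ptr=13 lookahead=) remaining=[) ) $]
Step 31: shift ). Stack=[E - ( ( E )] ptr=14 lookahead=) remaining=[) $]
Step 32: reduce F->( E ). Stack=[E - ( F] ptr=14 lookahead=) remaining=[) $]
Step 33: reduce T->F. Stack=[E - ( T] ptr=14 lookahead=) remaining=[) $]
Step 34: reduce E->T. Stack=[E - ( E] ptr=14 lookahead=) remaining=[) $]
Step 35: shift ). Stack=[E - ( E )] ptr=15 lookahead=$ remaining=[$]
Step 36: reduce F->( E ). Stack=[E - F] ptr=15 lookahead=$ remaining=[$]
Step 37: reduce T->F. Stack=[E - T] ptr=15 lookahead=$ remaining=[$]
Step 38: reduce E->E - T. Stack=[E] ptr=15 lookahead=$ remaining=[$]
Step 39: accept. Stack=[E] ptr=15 lookahead=$ remaining=[$]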